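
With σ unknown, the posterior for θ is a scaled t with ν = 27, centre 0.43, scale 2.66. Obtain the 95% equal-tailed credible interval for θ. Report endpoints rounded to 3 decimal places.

The t_27 distribution is symmetric; the 95% interval is 0.43 ± t·2.66 with t_{0.975,27} = 2.052.
Half-width: 2.052 × 2.66 = 5.458.
0.43 − 5.458 = -5.028; 0.43 + 5.458 = 5.888.

[-5.028, 5.888]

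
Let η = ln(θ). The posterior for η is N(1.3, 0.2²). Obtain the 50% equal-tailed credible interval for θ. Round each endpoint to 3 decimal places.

[3.206, 4.199]

On the log scale the 50% interval is 1.3 ± 0.674 × 0.2 = [1.1651, 1.4349].
Exponentiate: [e^1.1651, e^1.4349] = [3.206, 4.199].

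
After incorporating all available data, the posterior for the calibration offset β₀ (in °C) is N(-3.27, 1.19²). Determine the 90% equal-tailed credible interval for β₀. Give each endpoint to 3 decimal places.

[-5.227, -1.313]

The posterior is symmetric, so the 90% equal-tailed interval is β₀ = -3.27 ± z·1.19 with z = 1.645.
Half-width: 1.645 × 1.19 = 1.957.
-3.27 − 1.957 = -5.227; -3.27 + 1.957 = -1.313.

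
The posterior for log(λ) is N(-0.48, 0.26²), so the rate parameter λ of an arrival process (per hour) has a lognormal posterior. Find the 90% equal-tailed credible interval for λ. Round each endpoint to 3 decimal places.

On the log scale the 90% interval is -0.48 ± 1.645 × 0.26 = [-0.9077, -0.0523].
Exponentiate: [e^-0.9077, e^-0.0523] = [0.403, 0.949].

[0.403, 0.949]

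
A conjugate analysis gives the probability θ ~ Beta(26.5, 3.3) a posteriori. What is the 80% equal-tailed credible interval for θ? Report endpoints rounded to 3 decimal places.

[0.812, 0.954]

Posterior: Beta(26.5, 3.3).
Equal-tailed 80% interval: the 0.1 and 0.9 quantiles of Beta(26.5, 3.3).
Posterior mean ≈ 0.889, SD ≈ 0.057; a Normal approximation gives roughly [0.817, 0.962].
Exact: F⁻¹(0.1) = 0.812; F⁻¹(0.9) = 0.954.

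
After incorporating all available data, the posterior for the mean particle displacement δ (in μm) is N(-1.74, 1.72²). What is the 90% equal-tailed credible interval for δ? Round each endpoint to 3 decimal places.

[-4.569, 1.089]

The posterior is symmetric, so the 90% equal-tailed interval is δ = -1.74 ± z·1.72 with z = 1.645.
Half-width: 1.645 × 1.72 = 2.829.
-1.74 − 2.829 = -4.569; -1.74 + 2.829 = 1.089.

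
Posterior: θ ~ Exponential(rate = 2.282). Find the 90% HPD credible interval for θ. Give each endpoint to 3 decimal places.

[0.000, 1.009]

The exponential density is strictly decreasing on [0, ∞), so the HPD interval is anchored at 0: [0, q] with P(θ ≤ q) = 0.90.
q = −ln(1 − 0.90) / 2.282 = 2.3026 / 2.282 = 1.009.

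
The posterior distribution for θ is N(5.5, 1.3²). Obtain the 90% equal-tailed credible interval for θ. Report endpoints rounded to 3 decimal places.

The posterior is symmetric, so the 90% equal-tailed interval is θ = 5.5 ± z·1.3 with z = 1.645.
Half-width: 1.645 × 1.3 = 2.138.
5.5 − 2.138 = 3.362; 5.5 + 2.138 = 7.638.

[3.362, 7.638]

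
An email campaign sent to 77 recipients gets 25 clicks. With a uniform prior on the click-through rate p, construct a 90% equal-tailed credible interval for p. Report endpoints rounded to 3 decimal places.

[0.245, 0.418]

Posterior: Beta(1+25, 1+52) = Beta(26, 53).
Equal-tailed 90% interval: the 0.05 and 0.95 quantiles of Beta(26, 53).
Posterior mean ≈ 0.329, SD ≈ 0.053; a Normal approximation gives roughly [0.243, 0.416].
Exact: F⁻¹(0.05) = 0.245; F⁻¹(0.95) = 0.418.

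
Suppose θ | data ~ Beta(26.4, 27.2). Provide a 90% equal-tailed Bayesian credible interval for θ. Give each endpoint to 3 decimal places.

[0.381, 0.604]

Posterior: Beta(26.4, 27.2).
Equal-tailed 90% interval: the 0.05 and 0.95 quantiles of Beta(26.4, 27.2).
Posterior mean ≈ 0.493, SD ≈ 0.068; a Normal approximation gives roughly [0.381, 0.604].
Exact: F⁻¹(0.05) = 0.381; F⁻¹(0.95) = 0.604.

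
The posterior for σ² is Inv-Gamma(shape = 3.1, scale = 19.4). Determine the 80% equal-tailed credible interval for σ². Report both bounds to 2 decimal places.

Inverse-Gamma(3.1, 19.4) quantiles: F⁻¹(0.1) and F⁻¹(0.9).
Equivalently, 1/σ² ~ Gamma(3.1, rate = 19.4); invert its 0.9 and 0.1 quantiles.
Posterior mean ≈ 9.24, SD ≈ 8.81; a Normal approximation gives roughly [-2.05, 20.53].
Exact: lower = 3.55; upper = 16.67.

[3.55, 16.67]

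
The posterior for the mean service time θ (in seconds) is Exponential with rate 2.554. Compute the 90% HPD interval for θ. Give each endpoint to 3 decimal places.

[0.000, 0.902]

The exponential density is strictly decreasing on [0, ∞), so the HPD interval is anchored at 0: [0, q] with P(θ ≤ q) = 0.90.
q = −ln(1 − 0.90) / 2.554 = 2.3026 / 2.554 = 0.902.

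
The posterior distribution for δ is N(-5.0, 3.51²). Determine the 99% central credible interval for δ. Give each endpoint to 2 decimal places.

The posterior is symmetric, so the 99% equal-tailed interval is δ = -5.0 ± z·3.51 with z = 2.576.
Half-width: 2.576 × 3.51 = 9.04.
-5.0 − 9.04 = -14.04; -5.0 + 9.04 = 4.04.

[-14.04, 4.04]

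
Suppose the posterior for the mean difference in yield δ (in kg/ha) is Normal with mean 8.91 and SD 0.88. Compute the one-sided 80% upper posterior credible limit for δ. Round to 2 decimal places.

9.65

Need U with P(δ ≤ U) = 0.80: U = 8.91 + z_{0.2}·0.88.
z = 0.842; U = 8.91 + 0.842 × 0.88 = 9.65.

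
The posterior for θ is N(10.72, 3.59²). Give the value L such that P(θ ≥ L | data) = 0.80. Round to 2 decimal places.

Need L with P(θ ≥ L) = 0.80: L = 10.72 − z_{0.2}·3.59.
z = 0.842; L = 10.72 − 0.842 × 3.59 = 7.70.

7.70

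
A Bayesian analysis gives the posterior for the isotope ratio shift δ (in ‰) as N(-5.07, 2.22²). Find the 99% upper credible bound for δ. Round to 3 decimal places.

0.094

Need U with P(δ ≤ U) = 0.99: U = -5.07 + z_{0.01}·2.22.
z = 2.326; U = -5.07 + 2.326 × 2.22 = 0.094.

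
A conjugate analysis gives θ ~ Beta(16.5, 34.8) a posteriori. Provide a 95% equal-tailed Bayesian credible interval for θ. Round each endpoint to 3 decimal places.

[0.202, 0.454]

Posterior: Beta(16.5, 34.8).
Equal-tailed 95% interval: the 0.025 and 0.975 quantiles of Beta(16.5, 34.8).
Posterior mean ≈ 0.322, SD ≈ 0.065; a Normal approximation gives roughly [0.195, 0.448].
Exact: F⁻¹(0.025) = 0.202; F⁻¹(0.975) = 0.454.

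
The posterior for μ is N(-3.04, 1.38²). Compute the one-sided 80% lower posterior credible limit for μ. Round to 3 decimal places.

Need L with P(μ ≥ L) = 0.80: L = -3.04 − z_{0.2}·1.38.
z = 0.842; L = -3.04 − 0.842 × 1.38 = -4.201.

-4.201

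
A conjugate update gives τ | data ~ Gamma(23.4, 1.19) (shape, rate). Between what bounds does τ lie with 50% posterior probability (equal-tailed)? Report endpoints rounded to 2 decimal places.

Posterior: Gamma(shape 23.4, rate 1.19).
Equal-tailed 50% interval: Gamma(23.4, 1.19) quantiles at 0.25 and 0.75.
Posterior mean ≈ 19.66, SD ≈ 4.07; a Normal approximation gives roughly [16.92, 22.41].
Exact: lower = 16.79; upper = 22.23.

[16.79, 22.23]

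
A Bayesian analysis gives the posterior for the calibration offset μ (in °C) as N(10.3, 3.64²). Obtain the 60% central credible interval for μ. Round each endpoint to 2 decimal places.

[7.24, 13.36]

The posterior is symmetric, so the 60% equal-tailed interval is μ = 10.3 ± z·3.64 with z = 0.842.
Half-width: 0.842 × 3.64 = 3.06.
10.3 − 3.06 = 7.24; 10.3 + 3.06 = 13.36.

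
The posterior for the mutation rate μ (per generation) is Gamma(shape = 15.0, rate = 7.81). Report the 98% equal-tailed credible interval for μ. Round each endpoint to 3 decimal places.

Posterior: Gamma(shape 15.0, rate 7.81).
Equal-tailed 98% interval: Gamma(15.0, 7.81) quantiles at 0.01 and 0.99.
Posterior mean ≈ 1.921, SD ≈ 0.496; a Normal approximation gives roughly [0.767, 3.074].
Exact: lower = 0.957; upper = 3.258.

[0.957, 3.258]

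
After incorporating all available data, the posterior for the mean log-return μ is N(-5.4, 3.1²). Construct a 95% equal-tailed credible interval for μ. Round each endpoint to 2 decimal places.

The posterior is symmetric, so the 95% equal-tailed interval is μ = -5.4 ± z·3.1 with z = 1.960.
Half-width: 1.960 × 3.1 = 6.08.
-5.4 − 6.08 = -11.48; -5.4 + 6.08 = 0.68.

[-11.48, 0.68]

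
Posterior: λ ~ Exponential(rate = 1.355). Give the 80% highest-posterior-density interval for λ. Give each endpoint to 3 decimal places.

[0.000, 1.188]

The exponential density is strictly decreasing on [0, ∞), so the HPD interval is anchored at 0: [0, q] with P(λ ≤ q) = 0.80.
q = −ln(1 − 0.80) / 1.355 = 1.6094 / 1.355 = 1.188.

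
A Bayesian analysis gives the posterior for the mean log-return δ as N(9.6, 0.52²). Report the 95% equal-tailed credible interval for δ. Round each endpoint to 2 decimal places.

[8.58, 10.62]

The posterior is symmetric, so the 95% equal-tailed interval is δ = 9.6 ± z·0.52 with z = 1.960.
Half-width: 1.960 × 0.52 = 1.02.
9.6 − 1.02 = 8.58; 9.6 + 1.02 = 10.62.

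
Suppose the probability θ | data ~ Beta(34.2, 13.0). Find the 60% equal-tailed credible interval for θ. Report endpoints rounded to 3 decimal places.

[0.671, 0.780]

Posterior: Beta(34.2, 13.0).
Equal-tailed 60% interval: the 0.2 and 0.8 quantiles of Beta(34.2, 13.0).
Posterior mean ≈ 0.725, SD ≈ 0.064; a Normal approximation gives roughly [0.670, 0.779].
Exact: F⁻¹(0.2) = 0.671; F⁻¹(0.8) = 0.780.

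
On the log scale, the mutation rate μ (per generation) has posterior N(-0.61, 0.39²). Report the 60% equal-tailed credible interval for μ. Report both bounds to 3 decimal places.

[0.391, 0.754]

On the log scale the 60% interval is -0.61 ± 0.842 × 0.39 = [-0.9382, -0.2818].
Exponentiate: [e^-0.9382, e^-0.2818] = [0.391, 0.754].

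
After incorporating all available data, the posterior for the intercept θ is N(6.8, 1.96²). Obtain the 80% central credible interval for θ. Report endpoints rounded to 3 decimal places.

The posterior is symmetric, so the 80% equal-tailed interval is θ = 6.8 ± z·1.96 with z = 1.282.
Half-width: 1.282 × 1.96 = 2.512.
6.8 − 2.512 = 4.288; 6.8 + 2.512 = 9.312.

[4.288, 9.312]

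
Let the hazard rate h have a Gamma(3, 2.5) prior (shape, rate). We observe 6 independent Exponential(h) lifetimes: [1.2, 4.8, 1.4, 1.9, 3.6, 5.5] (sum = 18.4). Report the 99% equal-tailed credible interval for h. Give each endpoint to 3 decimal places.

[0.150, 0.889]

Posterior: Gamma(3+6, 2.5+18.4) = Gamma(9, 20.9) (shape, rate).
Equal-tailed 99% interval: Gamma(9, 20.9) quantiles at 0.005 and 0.995.
Posterior mean ≈ 0.431, SD ≈ 0.144; a Normal approximation gives roughly [0.061, 0.800].
Exact: lower = 0.150; upper = 0.889.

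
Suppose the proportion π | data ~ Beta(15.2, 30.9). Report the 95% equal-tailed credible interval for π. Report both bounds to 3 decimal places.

Posterior: Beta(15.2, 30.9).
Equal-tailed 95% interval: the 0.025 and 0.975 quantiles of Beta(15.2, 30.9).
Posterior mean ≈ 0.330, SD ≈ 0.068; a Normal approximation gives roughly [0.195, 0.464].
Exact: F⁻¹(0.025) = 0.203; F⁻¹(0.975) = 0.470.

[0.203, 0.470]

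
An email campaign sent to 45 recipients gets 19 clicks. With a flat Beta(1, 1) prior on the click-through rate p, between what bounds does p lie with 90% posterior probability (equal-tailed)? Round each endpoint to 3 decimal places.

[0.310, 0.545]

Posterior: Beta(1+19, 1+26) = Beta(20, 27).
Equal-tailed 90% interval: the 0.05 and 0.95 quantiles of Beta(20, 27).
Posterior mean ≈ 0.426, SD ≈ 0.071; a Normal approximation gives roughly [0.308, 0.543].
Exact: F⁻¹(0.05) = 0.310; F⁻¹(0.95) = 0.545.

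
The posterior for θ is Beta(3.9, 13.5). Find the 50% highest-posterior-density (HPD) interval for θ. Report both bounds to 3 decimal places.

The posterior is unimodal and skewed, so the HPD interval has equal density at both endpoints and is the shortest 50% interval.
Solving f(0.129) = f(0.259) with F(0.259) − F(0.129) = 0.50 gives [0.129, 0.259].
For comparison, the equal-tailed interval is [0.152, 0.285]; the HPD is narrower and shifted toward the mode.

[0.129, 0.259]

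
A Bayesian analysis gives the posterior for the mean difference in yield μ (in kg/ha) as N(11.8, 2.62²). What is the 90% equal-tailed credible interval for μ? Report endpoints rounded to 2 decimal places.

The posterior is symmetric, so the 90% equal-tailed interval is μ = 11.8 ± z·2.62 with z = 1.645.
Half-width: 1.645 × 2.62 = 4.31.
11.8 − 4.31 = 7.49; 11.8 + 4.31 = 16.11.

[7.49, 16.11]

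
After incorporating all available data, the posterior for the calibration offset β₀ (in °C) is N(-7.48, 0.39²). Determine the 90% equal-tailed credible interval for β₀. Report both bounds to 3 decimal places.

[-8.121, -6.839]

The posterior is symmetric, so the 90% equal-tailed interval is β₀ = -7.48 ± z·0.39 with z = 1.645.
Half-width: 1.645 × 0.39 = 0.641.
-7.48 − 0.641 = -8.121; -7.48 + 0.641 = -6.839.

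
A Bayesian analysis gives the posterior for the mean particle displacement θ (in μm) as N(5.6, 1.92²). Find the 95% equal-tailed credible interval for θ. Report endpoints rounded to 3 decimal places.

[1.837, 9.363]

The posterior is symmetric, so the 95% equal-tailed interval is θ = 5.6 ± z·1.92 with z = 1.960.
Half-width: 1.960 × 1.92 = 3.763.
5.6 − 3.763 = 1.837; 5.6 + 3.763 = 9.363.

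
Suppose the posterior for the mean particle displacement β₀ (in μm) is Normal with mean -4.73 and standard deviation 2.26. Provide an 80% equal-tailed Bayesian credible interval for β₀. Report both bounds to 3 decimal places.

[-7.626, -1.834]

The posterior is symmetric, so the 80% equal-tailed interval is β₀ = -4.73 ± z·2.26 with z = 1.282.
Half-width: 1.282 × 2.26 = 2.896.
-4.73 − 2.896 = -7.626; -4.73 + 2.896 = -1.834.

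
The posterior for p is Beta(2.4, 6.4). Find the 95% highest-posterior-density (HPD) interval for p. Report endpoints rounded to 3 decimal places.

[0.029, 0.547]

The posterior is unimodal and skewed, so the HPD interval has equal density at both endpoints and is the shortest 95% interval.
Solving f(0.029) = f(0.547) with F(0.547) − F(0.029) = 0.95 gives [0.029, 0.547].
For comparison, the equal-tailed interval is [0.052, 0.589]; the HPD is narrower and shifted toward the mode.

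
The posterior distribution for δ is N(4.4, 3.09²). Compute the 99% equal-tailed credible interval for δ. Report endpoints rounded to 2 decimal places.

[-3.56, 12.36]

The posterior is symmetric, so the 99% equal-tailed interval is δ = 4.4 ± z·3.09 with z = 2.576.
Half-width: 2.576 × 3.09 = 7.96.
4.4 − 7.96 = -3.56; 4.4 + 7.96 = 12.36.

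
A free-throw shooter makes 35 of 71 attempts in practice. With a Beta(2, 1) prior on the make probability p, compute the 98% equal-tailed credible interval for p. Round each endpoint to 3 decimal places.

Posterior: Beta(2+35, 1+36) = Beta(37, 37).
Equal-tailed 98% interval: the 0.01 and 0.99 quantiles of Beta(37, 37).
Posterior mean ≈ 0.500, SD ≈ 0.058; a Normal approximation gives roughly [0.366, 0.634].
Exact: F⁻¹(0.01) = 0.367; F⁻¹(0.99) = 0.633.

[0.367, 0.633]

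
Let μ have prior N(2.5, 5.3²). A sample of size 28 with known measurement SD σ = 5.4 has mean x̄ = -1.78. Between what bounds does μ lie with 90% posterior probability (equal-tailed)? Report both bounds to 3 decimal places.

Posterior precision = 1/5.3² + 28/5.4² = 0.0356 + 0.9602 = 0.9958, so posterior SD = 1.0021.
Posterior mean = (2.5/5.3² + 28·-1.78/5.4²) / 0.9958 = -1.6270.
Interval: -1.6270 ± 1.645 × 1.0021 → [-3.275, 0.021].

[-3.275, 0.021]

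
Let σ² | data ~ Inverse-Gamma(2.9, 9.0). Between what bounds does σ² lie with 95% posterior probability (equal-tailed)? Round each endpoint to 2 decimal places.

Inverse-Gamma(2.9, 9.0) quantiles: F⁻¹(0.025) and F⁻¹(0.975).
Equivalently, 1/σ² ~ Gamma(2.9, rate = 9.0); invert its 0.975 and 0.025 quantiles.
Posterior mean ≈ 4.74, SD ≈ 4.99; a Normal approximation gives roughly [-5.05, 14.52].
Exact: lower = 1.27; upper = 15.62.

[1.27, 15.62]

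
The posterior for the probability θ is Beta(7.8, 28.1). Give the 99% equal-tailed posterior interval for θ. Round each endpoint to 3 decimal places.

[0.075, 0.416]

Posterior: Beta(7.8, 28.1).
Equal-tailed 99% interval: the 0.005 and 0.995 quantiles of Beta(7.8, 28.1).
Posterior mean ≈ 0.217, SD ≈ 0.068; a Normal approximation gives roughly [0.042, 0.392].
Exact: F⁻¹(0.005) = 0.075; F⁻¹(0.995) = 0.416.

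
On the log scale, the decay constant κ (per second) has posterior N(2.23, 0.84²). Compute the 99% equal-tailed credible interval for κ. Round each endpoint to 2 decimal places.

On the log scale the 99% interval is 2.23 ± 2.576 × 0.84 = [0.0663, 4.3937].
Exponentiate: [e^0.0663, e^4.3937] = [1.07, 80.94].

[1.07, 80.94]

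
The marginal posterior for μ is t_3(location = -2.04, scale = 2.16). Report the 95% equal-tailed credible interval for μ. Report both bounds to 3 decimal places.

The t_3 distribution is symmetric; the 95% interval is -2.04 ± t·2.16 with t_{0.975,3} = 3.182.
Half-width: 3.182 × 2.16 = 6.874.
-2.04 − 6.874 = -8.914; -2.04 + 6.874 = 4.834.

[-8.914, 4.834]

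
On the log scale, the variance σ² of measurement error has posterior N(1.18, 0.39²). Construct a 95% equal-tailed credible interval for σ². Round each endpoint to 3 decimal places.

On the log scale the 95% interval is 1.18 ± 1.960 × 0.39 = [0.4156, 1.9444].
Exponentiate: [e^0.4156, e^1.9444] = [1.515, 6.989].

[1.515, 6.989]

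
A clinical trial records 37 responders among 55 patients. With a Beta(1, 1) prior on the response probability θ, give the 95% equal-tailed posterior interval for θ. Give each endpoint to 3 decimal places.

[0.540, 0.782]

Posterior: Beta(1+37, 1+18) = Beta(38, 19).
Equal-tailed 95% interval: the 0.025 and 0.975 quantiles of Beta(38, 19).
Posterior mean ≈ 0.667, SD ≈ 0.062; a Normal approximation gives roughly [0.545, 0.788].
Exact: F⁻¹(0.025) = 0.540; F⁻¹(0.975) = 0.782.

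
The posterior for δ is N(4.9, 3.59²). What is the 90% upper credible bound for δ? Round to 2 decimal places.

Need U with P(δ ≤ U) = 0.90: U = 4.9 + z_{0.1}·3.59.
z = 1.282; U = 4.9 + 1.282 × 3.59 = 9.50.

9.50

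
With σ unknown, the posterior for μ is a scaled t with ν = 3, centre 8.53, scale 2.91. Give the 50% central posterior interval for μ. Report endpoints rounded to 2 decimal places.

[6.30, 10.76]

The t_3 distribution is symmetric; the 50% interval is 8.53 ± t·2.91 with t_{0.75,3} = 0.765.
Half-width: 0.765 × 2.91 = 2.23.
8.53 − 2.23 = 6.30; 8.53 + 2.23 = 10.76.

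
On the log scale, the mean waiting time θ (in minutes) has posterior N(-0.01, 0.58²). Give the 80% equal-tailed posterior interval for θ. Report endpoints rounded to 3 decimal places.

On the log scale the 80% interval is -0.01 ± 1.282 × 0.58 = [-0.7533, 0.7333].
Exponentiate: [e^-0.7533, e^0.7333] = [0.471, 2.082].

[0.471, 2.082]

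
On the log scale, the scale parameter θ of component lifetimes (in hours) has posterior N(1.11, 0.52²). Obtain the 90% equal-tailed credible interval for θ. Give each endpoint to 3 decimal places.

On the log scale the 90% interval is 1.11 ± 1.645 × 0.52 = [0.2547, 1.9653].
Exponentiate: [e^0.2547, e^1.9653] = [1.290, 7.137].

[1.290, 7.137]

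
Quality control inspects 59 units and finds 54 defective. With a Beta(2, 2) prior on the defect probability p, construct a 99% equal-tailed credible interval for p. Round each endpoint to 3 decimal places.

Posterior: Beta(2+54, 2+5) = Beta(56, 7).
Equal-tailed 99% interval: the 0.005 and 0.995 quantiles of Beta(56, 7).
Posterior mean ≈ 0.889, SD ≈ 0.039; a Normal approximation gives roughly [0.788, 0.990].
Exact: F⁻¹(0.005) = 0.767; F⁻¹(0.995) = 0.966.

[0.767, 0.966]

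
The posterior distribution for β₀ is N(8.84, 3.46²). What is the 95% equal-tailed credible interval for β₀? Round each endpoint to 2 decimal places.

The posterior is symmetric, so the 95% equal-tailed interval is β₀ = 8.84 ± z·3.46 with z = 1.960.
Half-width: 1.960 × 3.46 = 6.78.
8.84 − 6.78 = 2.06; 8.84 + 6.78 = 15.62.

[2.06, 15.62]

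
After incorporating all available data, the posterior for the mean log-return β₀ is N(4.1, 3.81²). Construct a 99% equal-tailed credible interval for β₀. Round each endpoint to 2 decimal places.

The posterior is symmetric, so the 99% equal-tailed interval is β₀ = 4.1 ± z·3.81 with z = 2.576.
Half-width: 2.576 × 3.81 = 9.81.
4.1 − 9.81 = -5.71; 4.1 + 9.81 = 13.91.

[-5.71, 13.91]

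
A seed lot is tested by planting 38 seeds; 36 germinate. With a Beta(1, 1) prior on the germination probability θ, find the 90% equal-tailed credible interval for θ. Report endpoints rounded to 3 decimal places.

Posterior: Beta(1+36, 1+2) = Beta(37, 3).
Equal-tailed 90% interval: the 0.05 and 0.95 quantiles of Beta(37, 3).
Posterior mean ≈ 0.925, SD ≈ 0.041; a Normal approximation gives roughly [0.857, 0.993].
Exact: F⁻¹(0.05) = 0.847; F⁻¹(0.95) = 0.979.

[0.847, 0.979]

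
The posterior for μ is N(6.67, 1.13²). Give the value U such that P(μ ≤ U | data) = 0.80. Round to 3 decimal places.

7.621

Need U with P(μ ≤ U) = 0.80: U = 6.67 + z_{0.2}·1.13.
z = 0.842; U = 6.67 + 0.842 × 1.13 = 7.621.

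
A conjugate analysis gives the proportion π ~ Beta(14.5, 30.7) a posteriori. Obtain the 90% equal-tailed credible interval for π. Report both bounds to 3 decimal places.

[0.212, 0.438]

Posterior: Beta(14.5, 30.7).
Equal-tailed 90% interval: the 0.05 and 0.95 quantiles of Beta(14.5, 30.7).
Posterior mean ≈ 0.321, SD ≈ 0.069; a Normal approximation gives roughly [0.208, 0.434].
Exact: F⁻¹(0.05) = 0.212; F⁻¹(0.95) = 0.438.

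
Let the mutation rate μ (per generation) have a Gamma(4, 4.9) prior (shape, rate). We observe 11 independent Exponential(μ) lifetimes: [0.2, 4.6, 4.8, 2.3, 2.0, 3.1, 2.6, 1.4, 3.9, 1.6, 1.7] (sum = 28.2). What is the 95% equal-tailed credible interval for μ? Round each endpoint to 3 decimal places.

Posterior: Gamma(4+11, 4.9+28.2) = Gamma(15, 33.1) (shape, rate).
Equal-tailed 95% interval: Gamma(15, 33.1) quantiles at 0.025 and 0.975.
Posterior mean ≈ 0.453, SD ≈ 0.117; a Normal approximation gives roughly [0.224, 0.683].
Exact: lower = 0.254; upper = 0.710.

[0.254, 0.710]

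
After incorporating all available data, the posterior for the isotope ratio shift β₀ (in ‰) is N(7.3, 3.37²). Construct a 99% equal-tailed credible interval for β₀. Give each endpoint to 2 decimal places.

The posterior is symmetric, so the 99% equal-tailed interval is β₀ = 7.3 ± z·3.37 with z = 2.576.
Half-width: 2.576 × 3.37 = 8.68.
7.3 − 8.68 = -1.38; 7.3 + 8.68 = 15.98.

[-1.38, 15.98]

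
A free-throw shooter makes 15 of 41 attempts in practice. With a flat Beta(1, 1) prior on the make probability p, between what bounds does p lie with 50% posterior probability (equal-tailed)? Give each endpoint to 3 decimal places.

[0.321, 0.421]

Posterior: Beta(1+15, 1+26) = Beta(16, 27).
Equal-tailed 50% interval: the 0.25 and 0.75 quantiles of Beta(16, 27).
Posterior mean ≈ 0.372, SD ≈ 0.073; a Normal approximation gives roughly [0.323, 0.421].
Exact: F⁻¹(0.25) = 0.321; F⁻¹(0.75) = 0.421.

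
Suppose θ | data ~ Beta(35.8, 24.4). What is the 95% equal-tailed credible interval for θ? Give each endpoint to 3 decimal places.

Posterior: Beta(35.8, 24.4).
Equal-tailed 95% interval: the 0.025 and 0.975 quantiles of Beta(35.8, 24.4).
Posterior mean ≈ 0.595, SD ≈ 0.063; a Normal approximation gives roughly [0.472, 0.718].
Exact: F⁻¹(0.025) = 0.469; F⁻¹(0.975) = 0.714.

[0.469, 0.714]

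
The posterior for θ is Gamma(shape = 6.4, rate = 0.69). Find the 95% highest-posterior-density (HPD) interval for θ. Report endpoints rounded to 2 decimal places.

[2.88, 16.56]

The posterior is unimodal and skewed, so the HPD interval has equal density at both endpoints and is the shortest 95% interval.
Solving f(2.88) = f(16.56) with F(16.56) − F(2.88) = 0.95 gives [2.88, 16.56].
For comparison, the equal-tailed interval is [3.54, 17.72]; the HPD is narrower and shifted toward the mode.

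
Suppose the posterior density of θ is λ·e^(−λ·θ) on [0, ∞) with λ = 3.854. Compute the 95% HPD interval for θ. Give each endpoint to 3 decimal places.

The exponential density is strictly decreasing on [0, ∞), so the HPD interval is anchored at 0: [0, q] with P(θ ≤ q) = 0.95.
q = −ln(1 − 0.95) / 3.854 = 2.9957 / 3.854 = 0.777.

[0.000, 0.777]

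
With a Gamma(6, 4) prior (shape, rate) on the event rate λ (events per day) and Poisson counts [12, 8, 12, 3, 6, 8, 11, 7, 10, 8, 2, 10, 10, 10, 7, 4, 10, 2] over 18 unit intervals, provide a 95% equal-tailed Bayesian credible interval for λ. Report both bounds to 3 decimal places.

Posterior: Gamma(6+140, 4+18) = Gamma(146, 22) (shape, rate).
Equal-tailed 95% interval: Gamma(146, 22) quantiles at 0.025 and 0.975.
Posterior mean ≈ 6.636, SD ≈ 0.549; a Normal approximation gives roughly [5.560, 7.713].
Exact: lower = 5.604; upper = 7.755.

[5.604, 7.755]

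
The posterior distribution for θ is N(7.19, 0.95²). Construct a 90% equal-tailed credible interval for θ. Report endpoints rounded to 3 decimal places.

The posterior is symmetric, so the 90% equal-tailed interval is θ = 7.19 ± z·0.95 with z = 1.645.
Half-width: 1.645 × 0.95 = 1.563.
7.19 − 1.563 = 5.627; 7.19 + 1.563 = 8.753.

[5.627, 8.753]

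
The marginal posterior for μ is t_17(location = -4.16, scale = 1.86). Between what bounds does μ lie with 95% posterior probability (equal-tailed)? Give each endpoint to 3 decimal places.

[-8.084, -0.236]

The t_17 distribution is symmetric; the 95% interval is -4.16 ± t·1.86 with t_{0.975,17} = 2.110.
Half-width: 2.110 × 1.86 = 3.924.
-4.16 − 3.924 = -8.084; -4.16 + 3.924 = -0.236.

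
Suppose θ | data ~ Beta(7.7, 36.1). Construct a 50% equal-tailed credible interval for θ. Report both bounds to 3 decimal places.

[0.135, 0.212]

Posterior: Beta(7.7, 36.1).
Equal-tailed 50% interval: the 0.25 and 0.75 quantiles of Beta(7.7, 36.1).
Posterior mean ≈ 0.176, SD ≈ 0.057; a Normal approximation gives roughly [0.137, 0.214].
Exact: F⁻¹(0.25) = 0.135; F⁻¹(0.75) = 0.212.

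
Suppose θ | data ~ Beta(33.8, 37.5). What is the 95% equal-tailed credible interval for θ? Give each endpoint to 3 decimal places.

[0.360, 0.589]

Posterior: Beta(33.8, 37.5).
Equal-tailed 95% interval: the 0.025 and 0.975 quantiles of Beta(33.8, 37.5).
Posterior mean ≈ 0.474, SD ≈ 0.059; a Normal approximation gives roughly [0.359, 0.589].
Exact: F⁻¹(0.025) = 0.360; F⁻¹(0.975) = 0.589.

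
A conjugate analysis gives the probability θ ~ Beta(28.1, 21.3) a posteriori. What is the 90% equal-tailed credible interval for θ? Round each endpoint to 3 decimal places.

[0.452, 0.682]

Posterior: Beta(28.1, 21.3).
Equal-tailed 90% interval: the 0.05 and 0.95 quantiles of Beta(28.1, 21.3).
Posterior mean ≈ 0.569, SD ≈ 0.070; a Normal approximation gives roughly [0.454, 0.684].
Exact: F⁻¹(0.05) = 0.452; F⁻¹(0.95) = 0.682.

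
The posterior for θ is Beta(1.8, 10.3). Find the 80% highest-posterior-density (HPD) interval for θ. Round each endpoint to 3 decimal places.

The posterior is unimodal and skewed, so the HPD interval has equal density at both endpoints and is the shortest 80% interval.
Solving f(0.012) = f(0.232) with F(0.232) − F(0.012) = 0.80 gives [0.012, 0.232].
For comparison, the equal-tailed interval is [0.040, 0.285]; the HPD is narrower and shifted toward the mode.

[0.012, 0.232]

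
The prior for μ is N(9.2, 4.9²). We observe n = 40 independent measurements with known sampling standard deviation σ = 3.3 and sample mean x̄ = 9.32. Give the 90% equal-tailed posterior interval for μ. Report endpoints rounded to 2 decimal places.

[8.47, 10.17]

Posterior precision = 1/4.9² + 40/3.3² = 0.0416 + 3.6731 = 3.7147, so posterior SD = 0.5188.
Posterior mean = (9.2/4.9² + 40·9.32/3.3²) / 3.7147 = 9.3187.
Interval: 9.3187 ± 1.645 × 0.5188 → [8.47, 10.17].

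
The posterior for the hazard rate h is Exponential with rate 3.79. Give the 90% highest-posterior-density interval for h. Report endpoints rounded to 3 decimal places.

[0.000, 0.608]

The exponential density is strictly decreasing on [0, ∞), so the HPD interval is anchored at 0: [0, q] with P(h ≤ q) = 0.90.
q = −ln(1 − 0.90) / 3.79 = 2.3026 / 3.79 = 0.608.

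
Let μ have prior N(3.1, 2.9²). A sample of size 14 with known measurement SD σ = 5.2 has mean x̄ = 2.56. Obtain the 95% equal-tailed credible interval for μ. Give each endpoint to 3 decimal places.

[0.204, 5.117]

Posterior precision = 1/2.9² + 14/5.2² = 0.1189 + 0.5178 = 0.6367, so posterior SD = 1.2533.
Posterior mean = (3.1/2.9² + 14·2.56/5.2²) / 0.6367 = 2.6609.
Interval: 2.6609 ± 1.960 × 1.2533 → [0.204, 5.117].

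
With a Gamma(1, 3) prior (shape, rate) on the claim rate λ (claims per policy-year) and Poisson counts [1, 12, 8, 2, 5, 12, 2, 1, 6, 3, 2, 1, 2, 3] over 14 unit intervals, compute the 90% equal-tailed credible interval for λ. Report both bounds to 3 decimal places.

[2.867, 4.376]

Posterior: Gamma(1+60, 3+14) = Gamma(61, 17) (shape, rate).
Equal-tailed 90% interval: Gamma(61, 17) quantiles at 0.05 and 0.95.
Posterior mean ≈ 3.588, SD ≈ 0.459; a Normal approximation gives roughly [2.833, 4.344].
Exact: lower = 2.867; upper = 4.376.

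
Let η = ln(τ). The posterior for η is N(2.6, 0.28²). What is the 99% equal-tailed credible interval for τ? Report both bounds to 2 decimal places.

On the log scale the 99% interval is 2.6 ± 2.576 × 0.28 = [1.8788, 3.3212].
Exponentiate: [e^1.8788, e^3.3212] = [6.55, 27.69].

[6.55, 27.69]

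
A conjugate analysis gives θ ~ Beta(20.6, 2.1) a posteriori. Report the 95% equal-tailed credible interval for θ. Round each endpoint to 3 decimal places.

[0.762, 0.987]

Posterior: Beta(20.6, 2.1).
Equal-tailed 95% interval: the 0.025 and 0.975 quantiles of Beta(20.6, 2.1).
Posterior mean ≈ 0.907, SD ≈ 0.060; a Normal approximation gives roughly [0.791, 1.024].
Exact: F⁻¹(0.025) = 0.762; F⁻¹(0.975) = 0.987.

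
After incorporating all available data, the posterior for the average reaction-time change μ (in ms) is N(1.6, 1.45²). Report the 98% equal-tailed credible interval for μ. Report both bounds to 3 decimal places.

[-1.773, 4.973]

The posterior is symmetric, so the 98% equal-tailed interval is μ = 1.6 ± z·1.45 with z = 2.326.
Half-width: 2.326 × 1.45 = 3.373.
1.6 − 3.373 = -1.773; 1.6 + 3.373 = 4.973.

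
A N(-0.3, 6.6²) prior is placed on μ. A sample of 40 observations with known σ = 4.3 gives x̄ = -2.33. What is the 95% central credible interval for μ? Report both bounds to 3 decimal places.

[-3.634, -0.983]

Posterior precision = 1/6.6² + 40/4.3² = 0.0230 + 2.1633 = 2.1863, so posterior SD = 0.6763.
Posterior mean = (-0.3/6.6² + 40·-2.33/4.3²) / 2.1863 = -2.3087.
Interval: -2.3087 ± 1.960 × 0.6763 → [-3.634, -0.983].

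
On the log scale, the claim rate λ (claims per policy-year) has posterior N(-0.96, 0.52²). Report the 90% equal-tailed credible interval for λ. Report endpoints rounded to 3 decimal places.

[0.163, 0.901]

On the log scale the 90% interval is -0.96 ± 1.645 × 0.52 = [-1.8153, -0.1047].
Exponentiate: [e^-1.8153, e^-0.1047] = [0.163, 0.901].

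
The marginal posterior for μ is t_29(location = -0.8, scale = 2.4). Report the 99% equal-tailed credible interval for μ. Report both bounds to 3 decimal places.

[-7.415, 5.815]

The t_29 distribution is symmetric; the 99% interval is -0.8 ± t·2.4 with t_{0.995,29} = 2.756.
Half-width: 2.756 × 2.4 = 6.615.
-0.8 − 6.615 = -7.415; -0.8 + 6.615 = 5.815.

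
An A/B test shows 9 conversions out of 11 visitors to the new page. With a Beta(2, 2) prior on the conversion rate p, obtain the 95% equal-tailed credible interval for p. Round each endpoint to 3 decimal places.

Posterior: Beta(2+9, 2+2) = Beta(11, 4).
Equal-tailed 95% interval: the 0.025 and 0.975 quantiles of Beta(11, 4).
Posterior mean ≈ 0.733, SD ≈ 0.111; a Normal approximation gives roughly [0.517, 0.950].
Exact: F⁻¹(0.025) = 0.492; F⁻¹(0.975) = 0.916.

[0.492, 0.916]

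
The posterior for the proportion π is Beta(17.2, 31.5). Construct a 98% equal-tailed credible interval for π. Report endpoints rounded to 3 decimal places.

[0.206, 0.518]

Posterior: Beta(17.2, 31.5).
Equal-tailed 98% interval: the 0.01 and 0.99 quantiles of Beta(17.2, 31.5).
Posterior mean ≈ 0.353, SD ≈ 0.068; a Normal approximation gives roughly [0.195, 0.511].
Exact: F⁻¹(0.01) = 0.206; F⁻¹(0.99) = 0.518.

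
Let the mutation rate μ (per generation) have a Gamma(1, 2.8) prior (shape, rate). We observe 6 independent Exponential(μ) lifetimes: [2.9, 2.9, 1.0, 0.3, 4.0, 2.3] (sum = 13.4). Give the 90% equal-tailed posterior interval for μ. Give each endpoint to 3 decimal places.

Posterior: Gamma(1+6, 2.8+13.4) = Gamma(7, 16.2) (shape, rate).
Equal-tailed 90% interval: Gamma(7, 16.2) quantiles at 0.05 and 0.95.
Posterior mean ≈ 0.432, SD ≈ 0.163; a Normal approximation gives roughly [0.163, 0.701].
Exact: lower = 0.203; upper = 0.731.

[0.203, 0.731]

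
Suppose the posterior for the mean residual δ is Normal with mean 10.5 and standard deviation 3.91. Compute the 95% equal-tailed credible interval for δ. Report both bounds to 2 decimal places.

[2.84, 18.16]

The posterior is symmetric, so the 95% equal-tailed interval is δ = 10.5 ± z·3.91 with z = 1.960.
Half-width: 1.960 × 3.91 = 7.66.
10.5 − 7.66 = 2.84; 10.5 + 7.66 = 18.16.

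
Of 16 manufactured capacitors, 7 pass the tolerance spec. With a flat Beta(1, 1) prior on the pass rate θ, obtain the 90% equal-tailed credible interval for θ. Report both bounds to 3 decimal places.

Posterior: Beta(1+7, 1+9) = Beta(8, 10).
Equal-tailed 90% interval: the 0.05 and 0.95 quantiles of Beta(8, 10).
Posterior mean ≈ 0.444, SD ≈ 0.114; a Normal approximation gives roughly [0.257, 0.632].
Exact: F⁻¹(0.05) = 0.260; F⁻¹(0.95) = 0.636.

[0.260, 0.636]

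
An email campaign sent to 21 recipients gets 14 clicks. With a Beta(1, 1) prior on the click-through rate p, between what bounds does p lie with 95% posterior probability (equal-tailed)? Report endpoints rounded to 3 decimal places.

[0.451, 0.828]

Posterior: Beta(1+14, 1+7) = Beta(15, 8).
Equal-tailed 95% interval: the 0.025 and 0.975 quantiles of Beta(15, 8).
Posterior mean ≈ 0.652, SD ≈ 0.097; a Normal approximation gives roughly [0.462, 0.843].
Exact: F⁻¹(0.025) = 0.451; F⁻¹(0.975) = 0.828.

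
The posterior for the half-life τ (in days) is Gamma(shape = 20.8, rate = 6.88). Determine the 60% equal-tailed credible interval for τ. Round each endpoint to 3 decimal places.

[2.456, 3.562]

Posterior: Gamma(shape 20.8, rate 6.88).
Equal-tailed 60% interval: Gamma(20.8, 6.88) quantiles at 0.2 and 0.8.
Posterior mean ≈ 3.023, SD ≈ 0.663; a Normal approximation gives roughly [2.465, 3.581].
Exact: lower = 2.456; upper = 3.562.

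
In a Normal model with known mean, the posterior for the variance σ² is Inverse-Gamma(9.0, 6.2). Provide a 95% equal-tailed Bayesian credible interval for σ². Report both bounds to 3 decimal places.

[0.393, 1.507]

Inverse-Gamma(9.0, 6.2) quantiles: F⁻¹(0.025) and F⁻¹(0.975).
Equivalently, 1/σ² ~ Gamma(9.0, rate = 6.2); invert its 0.975 and 0.025 quantiles.
Posterior mean ≈ 0.775, SD ≈ 0.293; a Normal approximation gives roughly [0.201, 1.349].
Exact: lower = 0.393; upper = 1.507.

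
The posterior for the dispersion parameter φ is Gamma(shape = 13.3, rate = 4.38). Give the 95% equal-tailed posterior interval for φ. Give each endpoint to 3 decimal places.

[1.630, 4.873]

Posterior: Gamma(shape 13.3, rate 4.38).
Equal-tailed 95% interval: Gamma(13.3, 4.38) quantiles at 0.025 and 0.975.
Posterior mean ≈ 3.037, SD ≈ 0.833; a Normal approximation gives roughly [1.405, 4.668].
Exact: lower = 1.630; upper = 4.873.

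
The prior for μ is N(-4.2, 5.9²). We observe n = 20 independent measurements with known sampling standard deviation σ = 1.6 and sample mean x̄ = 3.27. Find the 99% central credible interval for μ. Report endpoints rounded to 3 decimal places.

Posterior precision = 1/5.9² + 20/1.6² = 0.0287 + 7.8125 = 7.8412, so posterior SD = 0.3571.
Posterior mean = (-4.2/5.9² + 20·3.27/1.6²) / 7.8412 = 3.2426.
Interval: 3.2426 ± 2.576 × 0.3571 → [2.323, 4.162].

[2.323, 4.162]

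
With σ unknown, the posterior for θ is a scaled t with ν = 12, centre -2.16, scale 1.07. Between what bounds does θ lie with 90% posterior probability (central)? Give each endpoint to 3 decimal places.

The t_12 distribution is symmetric; the 90% interval is -2.16 ± t·1.07 with t_{0.95,12} = 1.782.
Half-width: 1.782 × 1.07 = 1.907.
-2.16 − 1.907 = -4.067; -2.16 + 1.907 = -0.253.

[-4.067, -0.253]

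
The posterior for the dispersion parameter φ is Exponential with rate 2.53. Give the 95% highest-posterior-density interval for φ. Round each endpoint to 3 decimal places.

[0.000, 1.184]

The exponential density is strictly decreasing on [0, ∞), so the HPD interval is anchored at 0: [0, q] with P(φ ≤ q) = 0.95.
q = −ln(1 − 0.95) / 2.53 = 2.9957 / 2.53 = 1.184.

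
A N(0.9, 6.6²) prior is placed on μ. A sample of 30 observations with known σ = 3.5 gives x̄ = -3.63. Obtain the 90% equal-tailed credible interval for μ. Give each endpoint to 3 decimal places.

[-4.634, -2.542]

Posterior precision = 1/6.6² + 30/3.5² = 0.0230 + 2.4490 = 2.4719, so posterior SD = 0.6360.
Posterior mean = (0.9/6.6² + 30·-3.63/3.5²) / 2.4719 = -3.5879.
Interval: -3.5879 ± 1.645 × 0.6360 → [-4.634, -2.542].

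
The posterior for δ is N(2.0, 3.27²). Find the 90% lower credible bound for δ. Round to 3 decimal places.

Need L with P(δ ≥ L) = 0.90: L = 2.0 − z_{0.1}·3.27.
z = 1.282; L = 2.0 − 1.282 × 3.27 = -2.191.

-2.191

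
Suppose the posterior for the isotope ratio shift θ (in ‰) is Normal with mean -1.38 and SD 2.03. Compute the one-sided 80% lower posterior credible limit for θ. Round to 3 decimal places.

-3.088

Need L with P(θ ≥ L) = 0.80: L = -1.38 − z_{0.2}·2.03.
z = 0.842; L = -1.38 − 0.842 × 2.03 = -3.088.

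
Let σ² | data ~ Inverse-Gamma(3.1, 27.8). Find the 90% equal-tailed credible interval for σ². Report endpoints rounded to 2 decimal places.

Inverse-Gamma(3.1, 27.8) quantiles: F⁻¹(0.05) and F⁻¹(0.95).
Equivalently, 1/σ² ~ Gamma(3.1, rate = 27.8); invert its 0.95 and 0.05 quantiles.
Posterior mean ≈ 13.24, SD ≈ 12.62; a Normal approximation gives roughly [-7.52, 34.00].
Exact: lower = 4.31; upper = 31.98.

[4.31, 31.98]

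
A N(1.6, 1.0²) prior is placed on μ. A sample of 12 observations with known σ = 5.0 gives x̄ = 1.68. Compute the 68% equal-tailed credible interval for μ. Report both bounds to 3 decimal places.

Posterior precision = 1/1.0² + 12/5.0² = 1.0000 + 0.4800 = 1.4800, so posterior SD = 0.8220.
Posterior mean = (1.6/1.0² + 12·1.68/5.0²) / 1.4800 = 1.6259.
Interval: 1.6259 ± 0.994 × 0.8220 → [0.809, 2.443].

[0.809, 2.443]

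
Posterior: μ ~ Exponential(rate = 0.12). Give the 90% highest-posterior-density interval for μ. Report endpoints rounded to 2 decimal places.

The exponential density is strictly decreasing on [0, ∞), so the HPD interval is anchored at 0: [0, q] with P(μ ≤ q) = 0.90.
q = −ln(1 − 0.90) / 0.12 = 2.3026 / 0.12 = 19.19.

[0.00, 19.19]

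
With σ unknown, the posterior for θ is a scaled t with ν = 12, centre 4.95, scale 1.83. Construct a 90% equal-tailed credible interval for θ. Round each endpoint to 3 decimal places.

The t_12 distribution is symmetric; the 90% interval is 4.95 ± t·1.83 with t_{0.95,12} = 1.782.
Half-width: 1.782 × 1.83 = 3.262.
4.95 − 3.262 = 1.688; 4.95 + 3.262 = 8.212.

[1.688, 8.212]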